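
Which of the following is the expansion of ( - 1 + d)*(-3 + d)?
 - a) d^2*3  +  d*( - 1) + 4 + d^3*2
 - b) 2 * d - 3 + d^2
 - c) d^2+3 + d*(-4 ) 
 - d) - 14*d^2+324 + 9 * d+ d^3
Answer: c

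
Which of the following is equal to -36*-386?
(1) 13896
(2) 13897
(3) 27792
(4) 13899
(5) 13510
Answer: 1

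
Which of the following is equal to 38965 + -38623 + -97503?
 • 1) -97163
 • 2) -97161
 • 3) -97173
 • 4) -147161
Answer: 2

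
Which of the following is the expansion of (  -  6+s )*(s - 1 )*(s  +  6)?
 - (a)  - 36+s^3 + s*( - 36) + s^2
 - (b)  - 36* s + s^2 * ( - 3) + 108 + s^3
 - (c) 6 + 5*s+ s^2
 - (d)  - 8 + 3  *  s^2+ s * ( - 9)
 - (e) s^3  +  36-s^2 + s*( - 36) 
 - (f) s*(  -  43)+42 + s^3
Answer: e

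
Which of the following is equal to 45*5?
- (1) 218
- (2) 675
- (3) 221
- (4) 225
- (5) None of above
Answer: 4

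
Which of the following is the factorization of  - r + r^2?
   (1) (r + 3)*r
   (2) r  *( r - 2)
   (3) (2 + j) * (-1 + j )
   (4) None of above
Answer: 4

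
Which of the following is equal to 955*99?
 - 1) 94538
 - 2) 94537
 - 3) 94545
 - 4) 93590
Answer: 3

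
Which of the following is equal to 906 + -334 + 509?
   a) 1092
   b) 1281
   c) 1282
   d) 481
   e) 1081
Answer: e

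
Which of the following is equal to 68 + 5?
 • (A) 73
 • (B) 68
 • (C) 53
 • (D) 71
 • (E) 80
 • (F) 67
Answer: A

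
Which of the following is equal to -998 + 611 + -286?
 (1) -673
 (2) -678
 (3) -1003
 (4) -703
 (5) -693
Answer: 1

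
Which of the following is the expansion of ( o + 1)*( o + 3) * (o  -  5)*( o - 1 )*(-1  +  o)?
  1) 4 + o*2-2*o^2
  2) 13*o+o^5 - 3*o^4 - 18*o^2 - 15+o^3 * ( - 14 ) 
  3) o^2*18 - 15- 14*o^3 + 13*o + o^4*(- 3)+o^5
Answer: 3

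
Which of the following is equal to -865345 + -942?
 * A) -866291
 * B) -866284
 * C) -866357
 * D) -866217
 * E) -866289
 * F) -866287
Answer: F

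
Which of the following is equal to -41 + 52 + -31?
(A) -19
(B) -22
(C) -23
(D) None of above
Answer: D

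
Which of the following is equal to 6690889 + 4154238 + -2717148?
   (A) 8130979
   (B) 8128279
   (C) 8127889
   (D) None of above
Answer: D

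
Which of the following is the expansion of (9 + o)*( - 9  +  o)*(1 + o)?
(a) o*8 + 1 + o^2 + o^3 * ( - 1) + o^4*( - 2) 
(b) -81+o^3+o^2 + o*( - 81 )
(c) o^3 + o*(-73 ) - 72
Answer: b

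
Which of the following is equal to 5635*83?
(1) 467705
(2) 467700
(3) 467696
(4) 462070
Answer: 1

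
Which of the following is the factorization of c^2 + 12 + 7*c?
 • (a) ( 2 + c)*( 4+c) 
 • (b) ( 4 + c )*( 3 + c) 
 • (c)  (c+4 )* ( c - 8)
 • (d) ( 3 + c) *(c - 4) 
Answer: b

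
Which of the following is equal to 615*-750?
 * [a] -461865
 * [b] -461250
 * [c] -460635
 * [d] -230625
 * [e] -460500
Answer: b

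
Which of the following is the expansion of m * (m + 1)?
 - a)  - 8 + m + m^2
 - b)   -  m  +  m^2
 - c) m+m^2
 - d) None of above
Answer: c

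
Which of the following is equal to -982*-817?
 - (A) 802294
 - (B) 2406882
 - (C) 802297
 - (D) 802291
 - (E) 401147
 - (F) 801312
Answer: A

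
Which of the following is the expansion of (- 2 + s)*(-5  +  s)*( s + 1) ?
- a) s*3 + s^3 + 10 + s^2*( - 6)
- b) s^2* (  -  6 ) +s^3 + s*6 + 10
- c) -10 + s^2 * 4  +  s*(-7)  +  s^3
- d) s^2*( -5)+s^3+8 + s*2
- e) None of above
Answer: a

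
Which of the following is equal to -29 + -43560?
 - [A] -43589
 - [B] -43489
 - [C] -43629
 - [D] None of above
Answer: A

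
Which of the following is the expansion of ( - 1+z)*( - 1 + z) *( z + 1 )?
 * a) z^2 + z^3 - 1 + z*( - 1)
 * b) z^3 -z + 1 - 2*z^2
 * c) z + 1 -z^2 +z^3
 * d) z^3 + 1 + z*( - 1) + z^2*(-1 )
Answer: d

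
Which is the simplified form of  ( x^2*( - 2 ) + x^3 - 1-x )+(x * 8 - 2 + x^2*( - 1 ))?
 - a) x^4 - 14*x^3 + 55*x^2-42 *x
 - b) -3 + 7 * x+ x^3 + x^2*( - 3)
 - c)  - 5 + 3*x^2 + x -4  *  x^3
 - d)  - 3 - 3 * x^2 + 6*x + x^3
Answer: b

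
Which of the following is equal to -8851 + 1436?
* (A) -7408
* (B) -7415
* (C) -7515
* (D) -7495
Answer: B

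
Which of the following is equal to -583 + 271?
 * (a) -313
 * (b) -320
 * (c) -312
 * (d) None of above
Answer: c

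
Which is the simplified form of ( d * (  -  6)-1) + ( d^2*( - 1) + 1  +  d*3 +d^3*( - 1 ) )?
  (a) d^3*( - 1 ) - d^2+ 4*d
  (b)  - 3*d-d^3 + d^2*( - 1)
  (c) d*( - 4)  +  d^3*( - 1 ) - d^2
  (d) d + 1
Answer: b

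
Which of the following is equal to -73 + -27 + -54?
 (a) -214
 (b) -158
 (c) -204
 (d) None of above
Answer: d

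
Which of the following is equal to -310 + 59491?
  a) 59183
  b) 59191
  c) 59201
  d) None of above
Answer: d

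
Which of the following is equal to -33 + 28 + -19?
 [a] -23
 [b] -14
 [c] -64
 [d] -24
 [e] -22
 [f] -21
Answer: d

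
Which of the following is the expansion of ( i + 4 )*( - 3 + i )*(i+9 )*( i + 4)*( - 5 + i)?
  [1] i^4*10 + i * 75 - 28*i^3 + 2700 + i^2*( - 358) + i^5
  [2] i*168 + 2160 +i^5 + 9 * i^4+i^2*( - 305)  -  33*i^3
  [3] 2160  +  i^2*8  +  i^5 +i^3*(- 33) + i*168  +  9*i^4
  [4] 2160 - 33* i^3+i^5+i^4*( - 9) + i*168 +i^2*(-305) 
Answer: 2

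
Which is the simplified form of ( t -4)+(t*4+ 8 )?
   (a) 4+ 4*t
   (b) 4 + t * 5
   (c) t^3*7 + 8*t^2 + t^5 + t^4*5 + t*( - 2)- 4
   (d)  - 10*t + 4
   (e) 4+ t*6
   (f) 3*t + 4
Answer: b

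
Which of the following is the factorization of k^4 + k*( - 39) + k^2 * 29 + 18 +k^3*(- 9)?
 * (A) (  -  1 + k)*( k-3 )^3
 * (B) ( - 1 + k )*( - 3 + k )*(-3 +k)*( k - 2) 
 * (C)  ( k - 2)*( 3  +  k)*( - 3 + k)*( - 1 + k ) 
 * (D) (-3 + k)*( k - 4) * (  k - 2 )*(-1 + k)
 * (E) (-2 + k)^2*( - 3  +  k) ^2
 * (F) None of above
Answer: B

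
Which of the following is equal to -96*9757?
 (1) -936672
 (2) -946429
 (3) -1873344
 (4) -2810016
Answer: 1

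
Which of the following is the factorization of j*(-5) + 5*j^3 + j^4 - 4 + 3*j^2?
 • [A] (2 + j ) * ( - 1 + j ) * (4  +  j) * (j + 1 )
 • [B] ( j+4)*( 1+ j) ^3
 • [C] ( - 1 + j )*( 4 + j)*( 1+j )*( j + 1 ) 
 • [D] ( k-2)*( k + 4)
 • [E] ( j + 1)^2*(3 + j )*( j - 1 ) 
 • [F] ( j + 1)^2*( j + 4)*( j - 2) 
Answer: C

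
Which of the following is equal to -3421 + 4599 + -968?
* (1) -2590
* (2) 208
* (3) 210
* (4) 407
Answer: 3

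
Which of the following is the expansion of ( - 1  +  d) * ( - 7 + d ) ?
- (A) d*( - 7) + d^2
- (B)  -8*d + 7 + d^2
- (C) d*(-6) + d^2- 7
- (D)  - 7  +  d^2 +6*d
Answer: B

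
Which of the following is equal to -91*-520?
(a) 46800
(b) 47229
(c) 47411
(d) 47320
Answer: d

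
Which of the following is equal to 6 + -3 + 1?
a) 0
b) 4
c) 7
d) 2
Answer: b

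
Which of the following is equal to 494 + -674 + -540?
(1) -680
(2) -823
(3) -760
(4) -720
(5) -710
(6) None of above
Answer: 4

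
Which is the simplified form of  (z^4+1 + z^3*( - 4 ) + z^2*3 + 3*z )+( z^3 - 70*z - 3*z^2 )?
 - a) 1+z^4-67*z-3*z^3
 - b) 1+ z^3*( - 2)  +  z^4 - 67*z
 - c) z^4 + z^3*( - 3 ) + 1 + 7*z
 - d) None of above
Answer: a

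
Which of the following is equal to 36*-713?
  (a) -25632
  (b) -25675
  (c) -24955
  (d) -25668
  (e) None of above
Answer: d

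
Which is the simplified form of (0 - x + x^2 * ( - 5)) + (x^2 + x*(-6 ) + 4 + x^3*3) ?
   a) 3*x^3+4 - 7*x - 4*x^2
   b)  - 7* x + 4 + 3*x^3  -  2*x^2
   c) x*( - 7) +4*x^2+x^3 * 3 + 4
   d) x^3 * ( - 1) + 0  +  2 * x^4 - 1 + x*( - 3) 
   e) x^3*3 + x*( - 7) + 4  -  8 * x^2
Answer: a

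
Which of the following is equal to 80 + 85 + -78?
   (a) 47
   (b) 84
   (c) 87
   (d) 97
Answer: c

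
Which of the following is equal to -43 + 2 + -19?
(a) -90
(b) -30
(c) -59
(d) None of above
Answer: d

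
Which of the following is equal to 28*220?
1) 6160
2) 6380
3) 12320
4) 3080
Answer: 1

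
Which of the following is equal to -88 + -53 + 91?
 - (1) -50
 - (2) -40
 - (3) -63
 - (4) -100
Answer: 1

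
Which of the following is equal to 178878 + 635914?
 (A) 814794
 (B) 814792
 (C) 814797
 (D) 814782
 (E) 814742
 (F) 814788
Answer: B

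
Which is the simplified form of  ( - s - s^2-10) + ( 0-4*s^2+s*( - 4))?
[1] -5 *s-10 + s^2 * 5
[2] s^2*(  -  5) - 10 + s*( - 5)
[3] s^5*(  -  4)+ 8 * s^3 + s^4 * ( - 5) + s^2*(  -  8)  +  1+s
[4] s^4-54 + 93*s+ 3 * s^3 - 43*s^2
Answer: 2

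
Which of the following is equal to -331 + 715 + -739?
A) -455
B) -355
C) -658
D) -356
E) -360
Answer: B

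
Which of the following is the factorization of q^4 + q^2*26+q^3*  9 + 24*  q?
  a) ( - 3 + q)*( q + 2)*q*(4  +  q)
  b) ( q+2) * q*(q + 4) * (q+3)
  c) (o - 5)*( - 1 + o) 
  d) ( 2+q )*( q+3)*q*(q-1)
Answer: b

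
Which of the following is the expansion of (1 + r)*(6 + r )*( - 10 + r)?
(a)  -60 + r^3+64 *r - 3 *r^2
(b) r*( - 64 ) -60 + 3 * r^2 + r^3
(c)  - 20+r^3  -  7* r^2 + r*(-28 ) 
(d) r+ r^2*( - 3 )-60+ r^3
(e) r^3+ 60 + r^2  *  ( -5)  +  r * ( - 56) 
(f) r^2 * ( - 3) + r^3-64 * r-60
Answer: f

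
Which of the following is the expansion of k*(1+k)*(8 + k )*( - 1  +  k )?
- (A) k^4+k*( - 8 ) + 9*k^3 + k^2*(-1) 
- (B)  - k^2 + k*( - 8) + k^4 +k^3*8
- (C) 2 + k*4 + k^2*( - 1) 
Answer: B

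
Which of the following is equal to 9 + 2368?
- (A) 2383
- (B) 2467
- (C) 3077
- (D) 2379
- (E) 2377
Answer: E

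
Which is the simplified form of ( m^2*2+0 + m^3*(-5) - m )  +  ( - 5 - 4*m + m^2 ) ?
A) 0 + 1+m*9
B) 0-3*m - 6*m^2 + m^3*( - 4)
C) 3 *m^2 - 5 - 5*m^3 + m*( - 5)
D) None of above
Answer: C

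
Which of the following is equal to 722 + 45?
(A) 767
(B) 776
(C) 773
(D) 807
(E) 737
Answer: A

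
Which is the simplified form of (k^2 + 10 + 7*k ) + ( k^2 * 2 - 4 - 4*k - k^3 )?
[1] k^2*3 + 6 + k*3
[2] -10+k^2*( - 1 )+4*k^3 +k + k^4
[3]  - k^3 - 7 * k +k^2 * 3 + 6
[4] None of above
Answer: 4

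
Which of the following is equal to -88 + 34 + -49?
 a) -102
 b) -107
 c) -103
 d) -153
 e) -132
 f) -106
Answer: c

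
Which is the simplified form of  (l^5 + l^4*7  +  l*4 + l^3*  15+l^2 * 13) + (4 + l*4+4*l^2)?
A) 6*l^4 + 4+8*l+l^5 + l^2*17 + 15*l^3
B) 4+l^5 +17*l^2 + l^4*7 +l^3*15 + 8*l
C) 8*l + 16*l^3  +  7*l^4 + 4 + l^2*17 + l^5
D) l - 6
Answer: B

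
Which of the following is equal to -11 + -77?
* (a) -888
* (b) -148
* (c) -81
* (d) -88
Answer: d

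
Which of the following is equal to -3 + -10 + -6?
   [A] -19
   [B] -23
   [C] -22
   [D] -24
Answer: A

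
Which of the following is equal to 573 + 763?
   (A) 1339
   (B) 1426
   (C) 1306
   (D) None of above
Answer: D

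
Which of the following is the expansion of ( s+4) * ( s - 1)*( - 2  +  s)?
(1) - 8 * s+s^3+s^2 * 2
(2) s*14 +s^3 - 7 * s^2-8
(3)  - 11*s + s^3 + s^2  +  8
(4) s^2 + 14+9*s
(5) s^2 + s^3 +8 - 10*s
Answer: 5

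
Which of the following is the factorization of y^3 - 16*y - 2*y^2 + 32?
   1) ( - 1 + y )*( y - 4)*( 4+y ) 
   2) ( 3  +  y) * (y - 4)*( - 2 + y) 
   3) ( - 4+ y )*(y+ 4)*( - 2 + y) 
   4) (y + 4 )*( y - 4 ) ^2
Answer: 3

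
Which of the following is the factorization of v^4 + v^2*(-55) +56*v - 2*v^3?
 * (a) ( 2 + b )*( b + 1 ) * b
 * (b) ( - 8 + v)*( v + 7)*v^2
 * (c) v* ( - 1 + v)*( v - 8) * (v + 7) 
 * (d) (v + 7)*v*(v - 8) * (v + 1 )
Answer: c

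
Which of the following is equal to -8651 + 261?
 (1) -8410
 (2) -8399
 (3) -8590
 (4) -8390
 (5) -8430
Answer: 4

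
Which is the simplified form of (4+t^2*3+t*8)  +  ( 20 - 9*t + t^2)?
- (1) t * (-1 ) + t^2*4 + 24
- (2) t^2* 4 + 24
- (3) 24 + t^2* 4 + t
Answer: 1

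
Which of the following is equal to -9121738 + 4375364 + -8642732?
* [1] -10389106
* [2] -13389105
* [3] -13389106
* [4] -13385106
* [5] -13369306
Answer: 3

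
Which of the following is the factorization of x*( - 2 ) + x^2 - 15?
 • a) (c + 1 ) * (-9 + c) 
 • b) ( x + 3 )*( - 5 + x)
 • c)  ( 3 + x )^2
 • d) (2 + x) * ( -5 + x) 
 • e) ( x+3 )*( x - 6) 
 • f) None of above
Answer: b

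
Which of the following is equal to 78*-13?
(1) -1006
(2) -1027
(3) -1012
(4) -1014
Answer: 4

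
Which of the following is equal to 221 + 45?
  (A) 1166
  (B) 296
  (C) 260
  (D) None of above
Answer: D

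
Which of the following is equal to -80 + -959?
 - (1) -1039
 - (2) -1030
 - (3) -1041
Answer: 1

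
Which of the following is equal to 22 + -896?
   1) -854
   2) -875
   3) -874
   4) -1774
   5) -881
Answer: 3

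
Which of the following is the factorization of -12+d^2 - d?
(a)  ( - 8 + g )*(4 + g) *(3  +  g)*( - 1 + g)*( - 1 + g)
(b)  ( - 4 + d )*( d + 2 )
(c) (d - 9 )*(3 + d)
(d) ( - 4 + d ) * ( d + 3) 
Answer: d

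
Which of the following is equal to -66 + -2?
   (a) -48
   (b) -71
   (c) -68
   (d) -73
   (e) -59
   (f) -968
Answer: c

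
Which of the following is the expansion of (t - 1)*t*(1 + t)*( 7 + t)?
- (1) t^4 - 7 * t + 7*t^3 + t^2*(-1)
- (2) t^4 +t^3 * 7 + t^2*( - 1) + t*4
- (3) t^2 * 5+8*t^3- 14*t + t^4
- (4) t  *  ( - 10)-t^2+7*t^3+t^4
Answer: 1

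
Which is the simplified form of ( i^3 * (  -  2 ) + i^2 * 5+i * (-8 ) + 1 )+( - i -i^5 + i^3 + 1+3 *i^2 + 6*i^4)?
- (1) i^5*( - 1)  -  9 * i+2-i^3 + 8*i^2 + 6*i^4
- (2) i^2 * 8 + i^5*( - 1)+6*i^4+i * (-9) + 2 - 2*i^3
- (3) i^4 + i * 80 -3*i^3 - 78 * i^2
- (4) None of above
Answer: 1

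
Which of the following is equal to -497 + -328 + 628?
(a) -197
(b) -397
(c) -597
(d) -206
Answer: a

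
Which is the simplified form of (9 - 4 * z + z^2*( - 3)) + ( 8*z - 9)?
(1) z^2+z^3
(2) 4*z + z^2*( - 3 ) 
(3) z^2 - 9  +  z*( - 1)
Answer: 2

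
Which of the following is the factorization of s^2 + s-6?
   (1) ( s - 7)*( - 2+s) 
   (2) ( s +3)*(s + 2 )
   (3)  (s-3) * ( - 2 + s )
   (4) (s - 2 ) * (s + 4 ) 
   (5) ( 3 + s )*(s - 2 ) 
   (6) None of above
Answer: 5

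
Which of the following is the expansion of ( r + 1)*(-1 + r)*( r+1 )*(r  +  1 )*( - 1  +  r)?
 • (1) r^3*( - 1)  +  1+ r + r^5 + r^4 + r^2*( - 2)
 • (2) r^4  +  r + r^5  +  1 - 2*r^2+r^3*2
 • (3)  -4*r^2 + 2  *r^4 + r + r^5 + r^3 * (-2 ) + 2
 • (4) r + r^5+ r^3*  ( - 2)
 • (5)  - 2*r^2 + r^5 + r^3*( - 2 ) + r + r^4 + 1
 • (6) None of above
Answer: 5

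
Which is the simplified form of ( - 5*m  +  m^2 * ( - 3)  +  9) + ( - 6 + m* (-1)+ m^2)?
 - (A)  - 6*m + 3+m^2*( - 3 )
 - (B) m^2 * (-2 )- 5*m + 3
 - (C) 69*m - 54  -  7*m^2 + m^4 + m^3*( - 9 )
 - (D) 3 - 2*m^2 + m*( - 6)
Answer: D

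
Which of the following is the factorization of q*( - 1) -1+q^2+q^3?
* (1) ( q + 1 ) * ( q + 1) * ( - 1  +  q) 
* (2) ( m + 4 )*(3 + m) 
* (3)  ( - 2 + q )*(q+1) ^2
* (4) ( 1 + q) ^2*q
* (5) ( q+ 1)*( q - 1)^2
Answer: 1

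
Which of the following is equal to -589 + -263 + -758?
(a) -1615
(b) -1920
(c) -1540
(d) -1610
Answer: d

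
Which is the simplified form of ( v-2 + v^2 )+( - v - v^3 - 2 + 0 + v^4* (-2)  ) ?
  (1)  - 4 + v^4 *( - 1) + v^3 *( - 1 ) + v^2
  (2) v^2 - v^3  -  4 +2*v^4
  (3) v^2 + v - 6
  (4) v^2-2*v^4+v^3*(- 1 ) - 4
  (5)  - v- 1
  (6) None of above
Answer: 4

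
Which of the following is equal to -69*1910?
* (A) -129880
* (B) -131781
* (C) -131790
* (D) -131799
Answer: C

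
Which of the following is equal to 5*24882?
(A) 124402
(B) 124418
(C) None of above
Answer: C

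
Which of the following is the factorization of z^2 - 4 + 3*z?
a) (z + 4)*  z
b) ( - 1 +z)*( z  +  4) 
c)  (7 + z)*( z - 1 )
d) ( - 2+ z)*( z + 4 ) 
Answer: b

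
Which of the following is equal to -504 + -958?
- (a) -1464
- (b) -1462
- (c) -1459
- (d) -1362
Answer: b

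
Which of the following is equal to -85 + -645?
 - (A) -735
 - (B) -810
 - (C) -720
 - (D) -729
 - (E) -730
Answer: E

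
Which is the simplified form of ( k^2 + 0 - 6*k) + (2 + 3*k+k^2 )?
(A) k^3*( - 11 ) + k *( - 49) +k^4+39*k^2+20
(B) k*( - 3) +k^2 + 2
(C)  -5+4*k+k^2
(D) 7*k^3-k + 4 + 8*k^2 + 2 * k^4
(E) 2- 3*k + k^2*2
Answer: E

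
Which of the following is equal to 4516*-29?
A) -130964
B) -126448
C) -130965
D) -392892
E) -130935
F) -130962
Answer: A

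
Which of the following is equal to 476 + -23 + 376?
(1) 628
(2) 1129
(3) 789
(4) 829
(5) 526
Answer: 4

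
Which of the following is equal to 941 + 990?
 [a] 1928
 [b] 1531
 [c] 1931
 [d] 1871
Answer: c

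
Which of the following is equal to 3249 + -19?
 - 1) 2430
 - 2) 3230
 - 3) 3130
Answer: 2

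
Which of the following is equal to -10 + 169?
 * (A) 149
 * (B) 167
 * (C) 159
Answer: C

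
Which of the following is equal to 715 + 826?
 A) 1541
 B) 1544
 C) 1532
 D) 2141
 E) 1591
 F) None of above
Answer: A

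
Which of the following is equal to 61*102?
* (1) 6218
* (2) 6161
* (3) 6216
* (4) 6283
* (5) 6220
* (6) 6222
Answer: 6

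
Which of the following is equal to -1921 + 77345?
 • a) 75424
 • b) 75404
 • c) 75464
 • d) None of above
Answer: a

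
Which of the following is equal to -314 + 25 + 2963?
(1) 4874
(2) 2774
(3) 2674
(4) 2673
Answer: 3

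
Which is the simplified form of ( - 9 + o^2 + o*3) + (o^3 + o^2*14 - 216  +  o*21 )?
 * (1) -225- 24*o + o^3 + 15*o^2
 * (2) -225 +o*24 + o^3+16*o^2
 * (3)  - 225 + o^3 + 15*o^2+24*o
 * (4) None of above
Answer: 3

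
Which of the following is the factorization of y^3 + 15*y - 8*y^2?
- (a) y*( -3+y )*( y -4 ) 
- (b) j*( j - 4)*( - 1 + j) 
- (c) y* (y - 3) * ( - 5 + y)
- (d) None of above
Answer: c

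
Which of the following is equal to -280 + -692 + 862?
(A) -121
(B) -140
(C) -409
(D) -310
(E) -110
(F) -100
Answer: E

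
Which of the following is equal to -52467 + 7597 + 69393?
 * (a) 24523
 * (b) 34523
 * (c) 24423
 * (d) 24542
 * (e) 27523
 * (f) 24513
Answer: a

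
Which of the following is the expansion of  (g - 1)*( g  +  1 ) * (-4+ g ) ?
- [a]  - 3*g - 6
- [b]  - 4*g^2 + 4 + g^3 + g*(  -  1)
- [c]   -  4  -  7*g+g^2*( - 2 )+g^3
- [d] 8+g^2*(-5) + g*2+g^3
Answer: b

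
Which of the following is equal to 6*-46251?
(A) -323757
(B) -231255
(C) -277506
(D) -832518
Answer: C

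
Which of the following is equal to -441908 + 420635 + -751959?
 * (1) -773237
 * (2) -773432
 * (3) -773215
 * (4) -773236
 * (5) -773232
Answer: 5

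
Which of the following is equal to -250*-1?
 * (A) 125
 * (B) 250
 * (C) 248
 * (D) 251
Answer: B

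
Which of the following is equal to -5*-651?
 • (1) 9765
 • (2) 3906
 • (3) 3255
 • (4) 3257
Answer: 3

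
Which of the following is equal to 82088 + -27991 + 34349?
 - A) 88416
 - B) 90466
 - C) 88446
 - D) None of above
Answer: C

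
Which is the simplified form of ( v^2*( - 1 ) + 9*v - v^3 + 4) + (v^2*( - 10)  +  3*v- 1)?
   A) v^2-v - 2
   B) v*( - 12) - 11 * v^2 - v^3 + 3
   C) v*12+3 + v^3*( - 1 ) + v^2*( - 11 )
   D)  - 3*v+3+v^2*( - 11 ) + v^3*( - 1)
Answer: C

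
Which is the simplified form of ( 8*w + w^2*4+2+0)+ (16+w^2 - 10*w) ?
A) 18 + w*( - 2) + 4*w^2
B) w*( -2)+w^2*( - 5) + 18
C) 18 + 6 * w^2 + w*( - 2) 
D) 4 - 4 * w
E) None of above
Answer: E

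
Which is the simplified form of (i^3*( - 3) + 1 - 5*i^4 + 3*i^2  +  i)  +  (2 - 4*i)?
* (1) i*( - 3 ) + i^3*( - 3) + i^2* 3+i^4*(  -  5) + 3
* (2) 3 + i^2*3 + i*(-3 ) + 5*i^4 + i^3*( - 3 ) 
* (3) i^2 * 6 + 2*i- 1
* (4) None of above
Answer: 1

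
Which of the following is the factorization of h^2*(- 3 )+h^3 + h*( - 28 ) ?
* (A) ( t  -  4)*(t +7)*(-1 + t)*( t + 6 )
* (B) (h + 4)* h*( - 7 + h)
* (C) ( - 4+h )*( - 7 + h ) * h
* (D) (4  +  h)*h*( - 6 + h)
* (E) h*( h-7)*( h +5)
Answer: B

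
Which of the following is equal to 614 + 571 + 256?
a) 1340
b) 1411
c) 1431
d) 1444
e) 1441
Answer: e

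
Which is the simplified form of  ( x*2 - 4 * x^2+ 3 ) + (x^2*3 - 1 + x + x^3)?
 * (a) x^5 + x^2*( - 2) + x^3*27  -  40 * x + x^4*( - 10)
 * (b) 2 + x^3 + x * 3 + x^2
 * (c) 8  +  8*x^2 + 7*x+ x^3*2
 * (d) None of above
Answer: d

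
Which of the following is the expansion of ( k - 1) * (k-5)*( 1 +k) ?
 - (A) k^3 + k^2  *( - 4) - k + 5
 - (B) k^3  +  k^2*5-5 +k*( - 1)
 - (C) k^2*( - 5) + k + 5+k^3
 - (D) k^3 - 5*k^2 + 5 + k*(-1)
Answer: D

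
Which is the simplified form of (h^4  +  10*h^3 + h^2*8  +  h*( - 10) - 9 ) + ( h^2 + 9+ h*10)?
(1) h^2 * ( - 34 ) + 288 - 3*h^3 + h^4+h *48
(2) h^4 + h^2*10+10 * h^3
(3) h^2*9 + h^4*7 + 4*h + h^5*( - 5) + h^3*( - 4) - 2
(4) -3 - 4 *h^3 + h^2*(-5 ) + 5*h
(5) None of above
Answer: 5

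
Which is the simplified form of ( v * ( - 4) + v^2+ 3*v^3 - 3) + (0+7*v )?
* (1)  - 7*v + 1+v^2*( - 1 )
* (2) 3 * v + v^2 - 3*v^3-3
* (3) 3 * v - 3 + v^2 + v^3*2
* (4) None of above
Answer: 4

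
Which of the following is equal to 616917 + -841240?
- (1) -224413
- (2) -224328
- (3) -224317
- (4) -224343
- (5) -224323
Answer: 5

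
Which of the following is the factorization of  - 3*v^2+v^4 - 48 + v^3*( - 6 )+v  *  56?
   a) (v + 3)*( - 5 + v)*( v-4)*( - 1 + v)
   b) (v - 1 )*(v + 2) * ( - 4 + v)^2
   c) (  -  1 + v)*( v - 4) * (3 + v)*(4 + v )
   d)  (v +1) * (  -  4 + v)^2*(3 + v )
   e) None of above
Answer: e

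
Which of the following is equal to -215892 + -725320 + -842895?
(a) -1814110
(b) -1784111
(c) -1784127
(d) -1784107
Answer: d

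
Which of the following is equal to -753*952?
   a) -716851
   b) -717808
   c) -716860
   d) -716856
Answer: d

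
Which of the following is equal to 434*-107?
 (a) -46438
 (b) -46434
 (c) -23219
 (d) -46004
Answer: a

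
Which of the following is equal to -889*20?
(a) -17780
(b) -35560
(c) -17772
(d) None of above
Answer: a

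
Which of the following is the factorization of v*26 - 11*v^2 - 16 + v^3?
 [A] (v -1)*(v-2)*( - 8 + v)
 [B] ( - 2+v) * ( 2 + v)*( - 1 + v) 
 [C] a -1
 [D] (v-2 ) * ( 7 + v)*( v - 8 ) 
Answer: A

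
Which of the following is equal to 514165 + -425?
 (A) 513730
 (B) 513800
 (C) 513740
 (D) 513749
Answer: C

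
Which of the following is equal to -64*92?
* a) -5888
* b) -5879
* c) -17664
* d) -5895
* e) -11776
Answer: a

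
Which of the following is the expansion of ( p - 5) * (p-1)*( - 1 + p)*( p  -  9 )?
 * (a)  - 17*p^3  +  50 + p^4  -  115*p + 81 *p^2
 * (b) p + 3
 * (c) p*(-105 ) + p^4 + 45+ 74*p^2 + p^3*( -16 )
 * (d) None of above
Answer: d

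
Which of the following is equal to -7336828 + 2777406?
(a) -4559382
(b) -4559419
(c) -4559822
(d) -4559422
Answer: d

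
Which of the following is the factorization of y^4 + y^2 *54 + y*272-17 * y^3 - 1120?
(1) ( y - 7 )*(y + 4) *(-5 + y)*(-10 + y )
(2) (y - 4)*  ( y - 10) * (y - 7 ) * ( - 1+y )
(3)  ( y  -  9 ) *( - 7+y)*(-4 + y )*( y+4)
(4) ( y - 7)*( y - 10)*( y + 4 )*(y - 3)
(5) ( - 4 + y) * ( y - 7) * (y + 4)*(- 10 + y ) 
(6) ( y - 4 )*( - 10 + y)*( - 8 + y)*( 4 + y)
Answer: 5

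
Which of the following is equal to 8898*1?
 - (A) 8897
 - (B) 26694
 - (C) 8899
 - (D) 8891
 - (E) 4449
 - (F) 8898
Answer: F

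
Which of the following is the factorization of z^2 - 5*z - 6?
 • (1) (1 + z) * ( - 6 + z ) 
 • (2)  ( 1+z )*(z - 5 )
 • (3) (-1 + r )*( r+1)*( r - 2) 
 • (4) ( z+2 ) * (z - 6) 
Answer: 1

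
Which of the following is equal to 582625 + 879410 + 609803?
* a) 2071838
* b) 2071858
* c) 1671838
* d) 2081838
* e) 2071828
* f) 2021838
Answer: a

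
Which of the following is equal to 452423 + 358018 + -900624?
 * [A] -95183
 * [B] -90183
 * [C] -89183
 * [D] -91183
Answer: B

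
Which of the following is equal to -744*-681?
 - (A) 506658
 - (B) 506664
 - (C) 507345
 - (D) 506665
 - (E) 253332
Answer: B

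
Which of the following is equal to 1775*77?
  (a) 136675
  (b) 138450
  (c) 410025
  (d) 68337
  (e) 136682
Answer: a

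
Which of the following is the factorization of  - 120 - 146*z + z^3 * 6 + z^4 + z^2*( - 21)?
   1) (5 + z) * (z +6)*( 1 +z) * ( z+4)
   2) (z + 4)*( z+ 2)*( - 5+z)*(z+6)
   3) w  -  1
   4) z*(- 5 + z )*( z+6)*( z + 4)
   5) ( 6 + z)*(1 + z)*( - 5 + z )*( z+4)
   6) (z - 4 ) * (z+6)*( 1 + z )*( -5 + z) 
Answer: 5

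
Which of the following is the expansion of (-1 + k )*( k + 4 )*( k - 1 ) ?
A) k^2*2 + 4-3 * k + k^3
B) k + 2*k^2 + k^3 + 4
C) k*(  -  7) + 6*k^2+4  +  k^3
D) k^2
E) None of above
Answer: E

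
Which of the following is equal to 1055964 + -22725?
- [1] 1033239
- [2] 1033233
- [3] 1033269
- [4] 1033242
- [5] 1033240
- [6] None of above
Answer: 1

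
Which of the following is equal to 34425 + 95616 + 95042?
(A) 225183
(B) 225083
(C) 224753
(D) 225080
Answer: B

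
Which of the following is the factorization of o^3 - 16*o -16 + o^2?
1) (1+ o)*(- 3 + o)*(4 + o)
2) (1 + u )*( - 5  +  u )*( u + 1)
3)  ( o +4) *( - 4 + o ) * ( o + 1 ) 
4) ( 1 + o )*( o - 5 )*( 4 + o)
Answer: 3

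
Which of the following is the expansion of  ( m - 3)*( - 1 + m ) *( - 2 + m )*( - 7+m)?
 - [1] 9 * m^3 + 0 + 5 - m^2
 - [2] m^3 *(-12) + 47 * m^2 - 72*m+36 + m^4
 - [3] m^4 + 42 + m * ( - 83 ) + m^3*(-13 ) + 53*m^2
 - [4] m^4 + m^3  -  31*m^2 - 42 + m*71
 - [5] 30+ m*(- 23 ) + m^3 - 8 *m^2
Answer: 3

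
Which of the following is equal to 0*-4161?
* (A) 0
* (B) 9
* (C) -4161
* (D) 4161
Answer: A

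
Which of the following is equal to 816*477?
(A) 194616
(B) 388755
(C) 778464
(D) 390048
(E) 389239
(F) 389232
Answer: F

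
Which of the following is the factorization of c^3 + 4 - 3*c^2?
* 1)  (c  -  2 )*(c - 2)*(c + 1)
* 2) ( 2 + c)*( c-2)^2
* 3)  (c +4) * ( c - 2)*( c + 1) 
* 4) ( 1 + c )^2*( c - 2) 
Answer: 1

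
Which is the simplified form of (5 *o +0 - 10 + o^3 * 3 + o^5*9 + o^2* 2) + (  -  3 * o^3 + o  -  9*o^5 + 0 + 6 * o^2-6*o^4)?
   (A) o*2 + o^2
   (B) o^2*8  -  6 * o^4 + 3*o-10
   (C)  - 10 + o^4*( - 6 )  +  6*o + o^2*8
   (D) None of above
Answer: C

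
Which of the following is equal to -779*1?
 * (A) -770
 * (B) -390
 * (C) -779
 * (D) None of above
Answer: C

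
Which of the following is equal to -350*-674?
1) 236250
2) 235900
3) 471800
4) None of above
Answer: 2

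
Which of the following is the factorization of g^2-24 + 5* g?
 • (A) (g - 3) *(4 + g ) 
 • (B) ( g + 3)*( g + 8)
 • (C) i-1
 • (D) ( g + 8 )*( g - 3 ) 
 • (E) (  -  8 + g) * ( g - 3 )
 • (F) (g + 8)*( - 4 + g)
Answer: D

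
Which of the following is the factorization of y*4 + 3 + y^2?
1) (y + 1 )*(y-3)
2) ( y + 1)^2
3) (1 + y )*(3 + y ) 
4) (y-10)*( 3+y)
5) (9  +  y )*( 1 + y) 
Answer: 3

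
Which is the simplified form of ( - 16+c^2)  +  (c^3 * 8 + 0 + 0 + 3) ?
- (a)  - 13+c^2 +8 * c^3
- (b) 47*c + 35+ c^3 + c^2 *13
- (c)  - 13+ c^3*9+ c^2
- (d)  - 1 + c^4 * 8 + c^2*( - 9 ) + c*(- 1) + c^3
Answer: a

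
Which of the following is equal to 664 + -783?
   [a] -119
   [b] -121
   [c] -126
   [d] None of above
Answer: a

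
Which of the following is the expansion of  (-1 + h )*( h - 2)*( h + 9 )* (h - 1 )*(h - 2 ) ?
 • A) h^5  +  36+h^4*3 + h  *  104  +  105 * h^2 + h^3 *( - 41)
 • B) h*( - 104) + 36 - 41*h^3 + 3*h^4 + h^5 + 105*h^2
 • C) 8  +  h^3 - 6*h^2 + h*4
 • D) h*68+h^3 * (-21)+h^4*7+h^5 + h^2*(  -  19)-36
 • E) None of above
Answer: B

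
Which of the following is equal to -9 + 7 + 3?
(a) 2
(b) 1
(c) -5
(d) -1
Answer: b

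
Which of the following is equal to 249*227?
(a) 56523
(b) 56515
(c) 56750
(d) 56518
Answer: a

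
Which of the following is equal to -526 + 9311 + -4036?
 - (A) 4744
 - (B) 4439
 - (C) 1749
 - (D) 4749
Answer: D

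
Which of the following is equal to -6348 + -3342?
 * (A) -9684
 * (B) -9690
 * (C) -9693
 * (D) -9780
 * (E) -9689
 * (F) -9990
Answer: B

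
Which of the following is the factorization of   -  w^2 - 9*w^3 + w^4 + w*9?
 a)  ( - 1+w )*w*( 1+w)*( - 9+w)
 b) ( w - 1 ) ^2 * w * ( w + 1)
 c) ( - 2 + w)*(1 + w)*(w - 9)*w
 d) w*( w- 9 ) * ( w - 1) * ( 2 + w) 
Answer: a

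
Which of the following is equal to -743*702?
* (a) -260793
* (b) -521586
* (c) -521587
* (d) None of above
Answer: b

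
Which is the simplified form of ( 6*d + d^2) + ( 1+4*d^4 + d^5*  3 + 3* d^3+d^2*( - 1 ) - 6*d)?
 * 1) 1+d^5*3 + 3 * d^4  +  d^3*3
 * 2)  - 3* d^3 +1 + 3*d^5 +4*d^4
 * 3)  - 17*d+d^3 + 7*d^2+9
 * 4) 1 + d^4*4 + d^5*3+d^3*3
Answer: 4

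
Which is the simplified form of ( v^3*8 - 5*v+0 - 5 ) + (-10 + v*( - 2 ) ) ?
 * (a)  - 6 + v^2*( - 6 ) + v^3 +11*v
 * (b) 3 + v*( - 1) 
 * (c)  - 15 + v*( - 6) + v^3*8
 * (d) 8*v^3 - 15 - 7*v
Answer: d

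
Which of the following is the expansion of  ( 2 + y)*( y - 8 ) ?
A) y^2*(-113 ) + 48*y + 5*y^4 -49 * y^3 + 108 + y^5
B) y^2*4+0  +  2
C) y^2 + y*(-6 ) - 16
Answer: C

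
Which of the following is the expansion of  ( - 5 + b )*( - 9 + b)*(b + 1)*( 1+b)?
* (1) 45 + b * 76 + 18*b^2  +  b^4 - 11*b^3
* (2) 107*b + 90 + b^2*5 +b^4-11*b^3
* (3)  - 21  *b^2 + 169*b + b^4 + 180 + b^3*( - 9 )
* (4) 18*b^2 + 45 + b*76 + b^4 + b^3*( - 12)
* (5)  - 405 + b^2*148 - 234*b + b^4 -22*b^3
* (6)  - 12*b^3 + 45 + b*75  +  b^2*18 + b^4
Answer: 4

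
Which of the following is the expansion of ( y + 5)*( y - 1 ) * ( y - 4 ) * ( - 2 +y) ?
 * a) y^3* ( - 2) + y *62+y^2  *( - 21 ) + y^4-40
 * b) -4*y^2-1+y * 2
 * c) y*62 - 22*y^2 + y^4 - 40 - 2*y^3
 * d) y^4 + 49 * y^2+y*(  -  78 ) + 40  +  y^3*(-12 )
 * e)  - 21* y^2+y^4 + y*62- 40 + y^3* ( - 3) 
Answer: a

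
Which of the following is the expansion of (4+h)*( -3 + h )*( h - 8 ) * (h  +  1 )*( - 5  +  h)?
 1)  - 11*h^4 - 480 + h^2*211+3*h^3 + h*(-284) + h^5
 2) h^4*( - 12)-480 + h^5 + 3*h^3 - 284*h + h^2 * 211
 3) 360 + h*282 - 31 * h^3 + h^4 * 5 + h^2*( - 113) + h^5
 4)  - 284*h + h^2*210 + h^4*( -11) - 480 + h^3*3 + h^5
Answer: 1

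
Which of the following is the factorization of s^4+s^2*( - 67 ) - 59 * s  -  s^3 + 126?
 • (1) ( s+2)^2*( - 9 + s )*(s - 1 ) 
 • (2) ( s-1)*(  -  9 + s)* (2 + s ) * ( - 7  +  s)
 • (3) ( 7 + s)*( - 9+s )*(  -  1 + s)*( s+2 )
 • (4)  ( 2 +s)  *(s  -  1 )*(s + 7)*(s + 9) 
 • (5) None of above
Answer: 3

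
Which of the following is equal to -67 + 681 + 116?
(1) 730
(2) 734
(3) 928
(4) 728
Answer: 1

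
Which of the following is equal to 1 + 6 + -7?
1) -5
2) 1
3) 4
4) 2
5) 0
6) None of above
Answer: 5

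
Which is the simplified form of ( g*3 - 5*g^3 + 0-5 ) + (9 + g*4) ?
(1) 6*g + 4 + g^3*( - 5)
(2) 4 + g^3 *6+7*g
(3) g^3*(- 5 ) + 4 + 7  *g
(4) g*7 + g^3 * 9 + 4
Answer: 3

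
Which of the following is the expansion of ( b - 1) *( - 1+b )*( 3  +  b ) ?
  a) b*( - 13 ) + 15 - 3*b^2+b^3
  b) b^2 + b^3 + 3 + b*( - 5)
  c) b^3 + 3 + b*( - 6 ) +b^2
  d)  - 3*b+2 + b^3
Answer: b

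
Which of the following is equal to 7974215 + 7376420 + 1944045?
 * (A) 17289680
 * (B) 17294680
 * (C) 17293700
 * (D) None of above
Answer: B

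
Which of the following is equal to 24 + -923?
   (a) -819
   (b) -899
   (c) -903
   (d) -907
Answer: b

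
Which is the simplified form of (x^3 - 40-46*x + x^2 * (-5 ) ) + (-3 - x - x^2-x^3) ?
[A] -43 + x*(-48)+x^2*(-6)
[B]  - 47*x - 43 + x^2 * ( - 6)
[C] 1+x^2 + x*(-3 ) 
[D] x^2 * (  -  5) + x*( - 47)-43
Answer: B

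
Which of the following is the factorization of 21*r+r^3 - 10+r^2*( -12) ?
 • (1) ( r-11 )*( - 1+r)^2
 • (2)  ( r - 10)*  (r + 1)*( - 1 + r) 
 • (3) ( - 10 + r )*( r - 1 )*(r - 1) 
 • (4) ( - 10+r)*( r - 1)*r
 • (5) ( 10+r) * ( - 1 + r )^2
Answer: 3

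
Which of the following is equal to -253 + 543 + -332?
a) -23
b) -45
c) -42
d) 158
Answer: c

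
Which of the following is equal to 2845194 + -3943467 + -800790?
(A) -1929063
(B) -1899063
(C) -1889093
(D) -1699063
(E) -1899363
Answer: B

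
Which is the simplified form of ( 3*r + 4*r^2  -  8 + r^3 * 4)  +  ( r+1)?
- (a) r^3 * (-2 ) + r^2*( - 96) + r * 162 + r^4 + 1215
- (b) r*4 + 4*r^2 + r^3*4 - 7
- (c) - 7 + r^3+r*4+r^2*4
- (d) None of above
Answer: b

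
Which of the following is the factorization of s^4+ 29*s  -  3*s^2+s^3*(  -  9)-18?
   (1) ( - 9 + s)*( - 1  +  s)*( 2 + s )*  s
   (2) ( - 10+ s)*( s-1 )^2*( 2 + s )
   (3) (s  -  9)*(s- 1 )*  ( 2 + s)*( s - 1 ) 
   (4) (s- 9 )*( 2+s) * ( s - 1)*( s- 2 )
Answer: 3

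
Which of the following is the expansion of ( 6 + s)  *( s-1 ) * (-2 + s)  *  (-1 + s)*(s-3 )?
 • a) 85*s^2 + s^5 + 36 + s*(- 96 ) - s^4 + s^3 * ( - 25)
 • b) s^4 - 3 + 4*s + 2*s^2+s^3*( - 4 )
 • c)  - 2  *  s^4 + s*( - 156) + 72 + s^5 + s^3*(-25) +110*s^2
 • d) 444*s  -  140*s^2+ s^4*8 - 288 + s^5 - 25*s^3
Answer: a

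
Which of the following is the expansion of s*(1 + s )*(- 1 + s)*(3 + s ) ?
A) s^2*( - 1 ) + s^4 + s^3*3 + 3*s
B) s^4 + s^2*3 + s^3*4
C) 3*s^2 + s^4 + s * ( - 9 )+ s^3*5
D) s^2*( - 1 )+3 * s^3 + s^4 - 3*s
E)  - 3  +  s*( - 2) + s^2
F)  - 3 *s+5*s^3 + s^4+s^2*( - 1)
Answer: D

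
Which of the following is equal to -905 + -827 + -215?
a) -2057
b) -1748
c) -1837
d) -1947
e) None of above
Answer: d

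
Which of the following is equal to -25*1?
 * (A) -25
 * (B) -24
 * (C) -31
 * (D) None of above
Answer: A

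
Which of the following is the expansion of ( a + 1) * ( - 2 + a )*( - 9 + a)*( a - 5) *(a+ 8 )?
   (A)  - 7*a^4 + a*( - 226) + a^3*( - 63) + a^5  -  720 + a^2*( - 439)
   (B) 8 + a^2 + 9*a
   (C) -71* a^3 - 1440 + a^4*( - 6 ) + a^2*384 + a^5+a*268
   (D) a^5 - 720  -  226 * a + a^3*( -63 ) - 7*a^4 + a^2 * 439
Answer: D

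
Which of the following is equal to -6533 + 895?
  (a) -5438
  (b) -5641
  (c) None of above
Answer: c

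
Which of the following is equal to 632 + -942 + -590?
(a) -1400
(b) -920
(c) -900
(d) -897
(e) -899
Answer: c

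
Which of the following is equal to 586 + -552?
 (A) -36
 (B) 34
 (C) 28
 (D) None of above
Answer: B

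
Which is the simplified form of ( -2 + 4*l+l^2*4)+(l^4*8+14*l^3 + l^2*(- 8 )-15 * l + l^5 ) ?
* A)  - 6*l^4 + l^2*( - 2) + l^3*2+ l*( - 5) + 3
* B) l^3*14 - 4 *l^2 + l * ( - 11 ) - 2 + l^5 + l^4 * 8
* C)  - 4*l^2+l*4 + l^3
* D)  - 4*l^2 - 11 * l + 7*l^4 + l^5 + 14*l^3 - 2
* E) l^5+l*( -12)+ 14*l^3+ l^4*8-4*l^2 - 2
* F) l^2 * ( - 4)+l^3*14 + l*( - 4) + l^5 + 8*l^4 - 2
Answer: B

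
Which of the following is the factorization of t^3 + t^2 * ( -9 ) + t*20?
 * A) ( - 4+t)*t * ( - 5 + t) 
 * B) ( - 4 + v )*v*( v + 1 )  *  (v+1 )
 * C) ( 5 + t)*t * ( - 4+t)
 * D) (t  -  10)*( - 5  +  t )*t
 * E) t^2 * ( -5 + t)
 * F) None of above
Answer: A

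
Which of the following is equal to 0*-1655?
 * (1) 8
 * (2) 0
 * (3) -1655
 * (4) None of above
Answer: 2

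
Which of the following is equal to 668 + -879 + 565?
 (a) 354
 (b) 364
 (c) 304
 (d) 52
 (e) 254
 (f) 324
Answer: a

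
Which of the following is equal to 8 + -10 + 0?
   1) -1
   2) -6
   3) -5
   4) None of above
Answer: 4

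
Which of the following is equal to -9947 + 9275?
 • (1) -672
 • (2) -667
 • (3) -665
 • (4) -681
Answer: 1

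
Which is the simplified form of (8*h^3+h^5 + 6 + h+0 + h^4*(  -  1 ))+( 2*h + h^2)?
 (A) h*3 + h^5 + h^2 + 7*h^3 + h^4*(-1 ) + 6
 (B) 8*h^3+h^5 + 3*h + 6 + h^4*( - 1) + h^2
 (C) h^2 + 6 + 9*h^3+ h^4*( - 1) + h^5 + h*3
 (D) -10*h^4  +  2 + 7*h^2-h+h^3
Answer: B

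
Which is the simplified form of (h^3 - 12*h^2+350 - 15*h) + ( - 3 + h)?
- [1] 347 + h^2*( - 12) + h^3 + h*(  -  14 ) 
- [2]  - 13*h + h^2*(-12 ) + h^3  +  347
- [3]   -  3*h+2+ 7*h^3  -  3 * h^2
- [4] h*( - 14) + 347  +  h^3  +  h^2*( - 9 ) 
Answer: 1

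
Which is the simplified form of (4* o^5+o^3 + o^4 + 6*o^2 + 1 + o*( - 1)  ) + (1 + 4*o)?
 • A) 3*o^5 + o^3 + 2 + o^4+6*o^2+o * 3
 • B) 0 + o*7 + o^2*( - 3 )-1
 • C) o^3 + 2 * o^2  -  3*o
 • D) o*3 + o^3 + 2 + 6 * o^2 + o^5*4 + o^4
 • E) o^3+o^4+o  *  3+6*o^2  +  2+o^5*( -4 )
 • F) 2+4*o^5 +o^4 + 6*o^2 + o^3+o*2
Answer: D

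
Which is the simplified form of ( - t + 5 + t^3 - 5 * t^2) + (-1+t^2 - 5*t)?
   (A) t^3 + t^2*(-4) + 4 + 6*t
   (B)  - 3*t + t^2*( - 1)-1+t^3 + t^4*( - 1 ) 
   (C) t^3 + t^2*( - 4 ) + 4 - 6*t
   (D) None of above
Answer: C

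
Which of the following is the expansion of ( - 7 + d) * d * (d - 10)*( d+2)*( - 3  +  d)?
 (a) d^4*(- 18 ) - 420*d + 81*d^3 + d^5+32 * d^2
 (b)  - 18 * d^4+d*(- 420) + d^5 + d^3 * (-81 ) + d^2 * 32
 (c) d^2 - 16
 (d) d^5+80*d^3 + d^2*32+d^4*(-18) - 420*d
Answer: a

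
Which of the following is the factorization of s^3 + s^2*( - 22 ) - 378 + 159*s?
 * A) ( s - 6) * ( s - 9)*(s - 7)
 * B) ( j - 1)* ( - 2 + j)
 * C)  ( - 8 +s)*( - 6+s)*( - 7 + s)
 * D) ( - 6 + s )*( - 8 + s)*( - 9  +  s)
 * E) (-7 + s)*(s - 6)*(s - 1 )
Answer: A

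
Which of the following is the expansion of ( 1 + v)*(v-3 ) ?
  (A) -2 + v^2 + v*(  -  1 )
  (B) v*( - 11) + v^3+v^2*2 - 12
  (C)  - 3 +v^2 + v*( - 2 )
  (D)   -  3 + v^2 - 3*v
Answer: C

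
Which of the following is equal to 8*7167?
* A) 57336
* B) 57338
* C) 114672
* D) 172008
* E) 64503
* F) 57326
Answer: A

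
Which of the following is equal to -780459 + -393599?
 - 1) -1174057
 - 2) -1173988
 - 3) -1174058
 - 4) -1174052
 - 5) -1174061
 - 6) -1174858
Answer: 3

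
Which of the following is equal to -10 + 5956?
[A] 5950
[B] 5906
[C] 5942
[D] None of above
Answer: D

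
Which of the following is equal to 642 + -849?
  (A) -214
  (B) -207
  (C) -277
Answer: B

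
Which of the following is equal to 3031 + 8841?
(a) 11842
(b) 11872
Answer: b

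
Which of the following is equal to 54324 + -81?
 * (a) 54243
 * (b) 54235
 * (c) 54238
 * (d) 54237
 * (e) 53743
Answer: a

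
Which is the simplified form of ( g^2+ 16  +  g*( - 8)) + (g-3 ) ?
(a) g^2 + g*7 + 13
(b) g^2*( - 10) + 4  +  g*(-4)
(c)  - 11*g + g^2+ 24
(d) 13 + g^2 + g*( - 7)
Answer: d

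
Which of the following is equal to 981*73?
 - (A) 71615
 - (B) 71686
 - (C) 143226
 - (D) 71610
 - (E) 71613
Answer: E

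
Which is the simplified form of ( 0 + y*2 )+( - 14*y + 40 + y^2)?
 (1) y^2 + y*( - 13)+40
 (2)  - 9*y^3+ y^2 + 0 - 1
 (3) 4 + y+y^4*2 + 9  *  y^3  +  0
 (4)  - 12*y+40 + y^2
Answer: 4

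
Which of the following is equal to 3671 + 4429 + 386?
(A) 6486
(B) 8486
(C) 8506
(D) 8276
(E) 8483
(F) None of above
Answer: B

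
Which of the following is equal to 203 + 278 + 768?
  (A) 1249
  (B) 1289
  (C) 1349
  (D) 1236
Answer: A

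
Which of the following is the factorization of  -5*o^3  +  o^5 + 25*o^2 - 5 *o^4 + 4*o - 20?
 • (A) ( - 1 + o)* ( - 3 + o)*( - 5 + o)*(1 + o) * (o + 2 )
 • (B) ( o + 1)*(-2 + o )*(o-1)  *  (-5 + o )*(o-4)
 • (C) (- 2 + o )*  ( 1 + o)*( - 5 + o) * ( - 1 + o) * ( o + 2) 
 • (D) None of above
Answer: C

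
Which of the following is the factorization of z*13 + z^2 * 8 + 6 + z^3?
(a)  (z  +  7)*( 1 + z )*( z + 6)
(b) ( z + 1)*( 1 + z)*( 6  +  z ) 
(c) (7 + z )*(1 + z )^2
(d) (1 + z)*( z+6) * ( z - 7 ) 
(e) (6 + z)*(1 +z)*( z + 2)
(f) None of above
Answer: b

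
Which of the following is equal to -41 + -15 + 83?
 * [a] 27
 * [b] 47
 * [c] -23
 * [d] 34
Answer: a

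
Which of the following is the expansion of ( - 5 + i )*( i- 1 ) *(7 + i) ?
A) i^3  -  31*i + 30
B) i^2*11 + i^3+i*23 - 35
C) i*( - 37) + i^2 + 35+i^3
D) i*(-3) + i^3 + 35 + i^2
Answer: C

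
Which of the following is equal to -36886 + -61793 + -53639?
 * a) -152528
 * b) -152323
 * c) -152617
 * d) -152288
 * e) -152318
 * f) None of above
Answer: e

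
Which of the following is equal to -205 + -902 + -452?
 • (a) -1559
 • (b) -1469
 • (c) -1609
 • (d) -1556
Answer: a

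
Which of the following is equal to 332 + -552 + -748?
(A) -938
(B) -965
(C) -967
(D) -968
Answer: D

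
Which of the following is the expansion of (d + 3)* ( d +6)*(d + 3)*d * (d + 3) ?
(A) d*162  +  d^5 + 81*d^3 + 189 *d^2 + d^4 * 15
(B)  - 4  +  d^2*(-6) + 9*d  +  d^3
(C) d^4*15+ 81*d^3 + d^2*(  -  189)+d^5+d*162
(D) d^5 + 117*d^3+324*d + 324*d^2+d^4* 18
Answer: A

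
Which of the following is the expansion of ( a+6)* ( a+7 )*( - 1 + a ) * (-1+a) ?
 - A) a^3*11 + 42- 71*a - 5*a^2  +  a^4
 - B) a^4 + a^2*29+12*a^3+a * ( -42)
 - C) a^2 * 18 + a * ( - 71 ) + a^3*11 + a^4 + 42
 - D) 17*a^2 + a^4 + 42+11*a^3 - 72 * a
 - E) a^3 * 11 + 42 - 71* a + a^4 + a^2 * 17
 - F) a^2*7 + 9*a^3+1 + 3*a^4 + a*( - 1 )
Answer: E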